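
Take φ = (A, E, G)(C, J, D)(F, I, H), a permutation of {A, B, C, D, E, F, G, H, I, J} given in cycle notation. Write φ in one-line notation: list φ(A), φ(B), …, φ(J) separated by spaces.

Reading each image from the cycles: A→E, B→B, C→J, D→C, E→G, F→I, G→A, H→F, I→H, J→D.
Listing these in domain order gives E B J C G I A F H D.

E B J C G I A F H D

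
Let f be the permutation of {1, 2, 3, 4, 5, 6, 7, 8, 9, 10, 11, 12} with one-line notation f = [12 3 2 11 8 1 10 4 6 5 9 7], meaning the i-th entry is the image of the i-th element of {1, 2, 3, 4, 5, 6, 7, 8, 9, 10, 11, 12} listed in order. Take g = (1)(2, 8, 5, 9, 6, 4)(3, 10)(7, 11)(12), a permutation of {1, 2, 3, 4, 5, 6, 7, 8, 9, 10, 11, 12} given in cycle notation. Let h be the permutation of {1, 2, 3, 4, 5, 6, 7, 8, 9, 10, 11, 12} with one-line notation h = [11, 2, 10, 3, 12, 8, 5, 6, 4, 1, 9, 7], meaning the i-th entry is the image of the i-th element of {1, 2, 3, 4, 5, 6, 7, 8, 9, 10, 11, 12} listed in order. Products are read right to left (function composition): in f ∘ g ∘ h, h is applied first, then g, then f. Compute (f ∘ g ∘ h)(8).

11

(f ∘ g ∘ h)(8) = f(g(h(8))). h(8) = 6, then g(6) = 4, then f(4) = 11, so the result is 11.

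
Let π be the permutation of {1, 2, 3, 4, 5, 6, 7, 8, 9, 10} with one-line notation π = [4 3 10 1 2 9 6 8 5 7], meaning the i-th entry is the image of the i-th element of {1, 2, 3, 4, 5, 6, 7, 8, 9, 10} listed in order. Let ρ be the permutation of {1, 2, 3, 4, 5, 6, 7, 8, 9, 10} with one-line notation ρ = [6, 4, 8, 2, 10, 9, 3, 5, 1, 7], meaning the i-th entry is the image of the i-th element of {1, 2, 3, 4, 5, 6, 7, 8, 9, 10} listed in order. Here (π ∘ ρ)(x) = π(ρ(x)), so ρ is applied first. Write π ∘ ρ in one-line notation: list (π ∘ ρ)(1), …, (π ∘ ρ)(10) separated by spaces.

(π ∘ ρ)(x) = π(ρ(x)). Computing each image: π(ρ(1)) = π(6) = 9, π(ρ(2)) = π(4) = 1, π(ρ(3)) = π(8) = 8, π(ρ(4)) = π(2) = 3, π(ρ(5)) = π(10) = 7, π(ρ(6)) = π(9) = 5, π(ρ(7)) = π(3) = 10, π(ρ(8)) = π(5) = 2, π(ρ(9)) = π(1) = 4, π(ρ(10)) = π(7) = 6.
Hence π ∘ ρ = [9 1 8 3 7 5 10 2 4 6].

9 1 8 3 7 5 10 2 4 6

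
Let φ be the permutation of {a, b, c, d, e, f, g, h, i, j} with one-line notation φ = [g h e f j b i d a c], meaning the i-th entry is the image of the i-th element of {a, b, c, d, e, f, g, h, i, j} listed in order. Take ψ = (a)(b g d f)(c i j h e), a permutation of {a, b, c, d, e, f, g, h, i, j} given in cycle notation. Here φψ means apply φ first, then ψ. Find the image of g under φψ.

φ(g) = i, then ψ(i) = j; composing gives (φψ)(g) = j.

j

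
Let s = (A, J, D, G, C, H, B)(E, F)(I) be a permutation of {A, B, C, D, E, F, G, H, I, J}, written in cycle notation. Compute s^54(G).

G lies in the 7-cycle (A, J, D, G, C, H, B).
On a 7-cycle, s^7 is the identity, so s^54 = s^5 there (54 ≡ 5 mod 7).
Advancing 5 steps from G: G → C → H → B → A → J.

J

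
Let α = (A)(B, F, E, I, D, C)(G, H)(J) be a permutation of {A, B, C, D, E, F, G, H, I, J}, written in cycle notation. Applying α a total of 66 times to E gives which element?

E lies in the 6-cycle (B, F, E, I, D, C).
Powers repeat with period 6 on this cycle, and 66 mod 6 = 0, so α^66(E) = α^0(E).
So α^66(E) = E.

E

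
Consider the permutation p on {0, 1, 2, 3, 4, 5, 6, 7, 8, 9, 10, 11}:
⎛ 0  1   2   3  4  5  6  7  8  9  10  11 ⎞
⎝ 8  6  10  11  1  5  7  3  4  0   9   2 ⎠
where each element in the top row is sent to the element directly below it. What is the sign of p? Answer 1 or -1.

In disjoint-cycle form the cycle lengths are 11, 1.
A cycle is odd iff its length is even; p has 0 even-length cycles, so sgn(p) = (−1)^0 and p is even.

1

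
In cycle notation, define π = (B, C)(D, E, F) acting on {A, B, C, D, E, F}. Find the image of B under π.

C

In the cycle (B, C), B is followed by C, so π(B) = C.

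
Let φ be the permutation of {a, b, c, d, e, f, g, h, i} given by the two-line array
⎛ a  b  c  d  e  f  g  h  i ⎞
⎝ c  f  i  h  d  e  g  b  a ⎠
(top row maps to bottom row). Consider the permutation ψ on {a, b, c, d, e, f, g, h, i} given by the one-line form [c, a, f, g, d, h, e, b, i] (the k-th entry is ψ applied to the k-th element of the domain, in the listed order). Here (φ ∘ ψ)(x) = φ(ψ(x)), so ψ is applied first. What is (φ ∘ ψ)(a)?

i

ψ(a) = c, then φ(c) = i; composing gives (φ ∘ ψ)(a) = i.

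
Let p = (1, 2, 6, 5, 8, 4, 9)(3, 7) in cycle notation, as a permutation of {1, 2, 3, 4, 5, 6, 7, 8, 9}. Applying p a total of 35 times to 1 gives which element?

1

1 lies in the 7-cycle (1, 2, 6, 5, 8, 4, 9).
Since the cycle has length 7, p^35 acts on it the same as p^0 (35 mod 7 = 0).
So p^35(1) = 1.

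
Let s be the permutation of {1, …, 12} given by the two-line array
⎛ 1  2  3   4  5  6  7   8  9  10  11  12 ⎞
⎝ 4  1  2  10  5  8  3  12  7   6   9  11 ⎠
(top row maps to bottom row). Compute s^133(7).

Tracing 7 → 3 → … returns to 7 after 11 steps, so 7 lies in an 11-cycle (1 4 10 6 8 12 11 9 7 3 2).
On an 11-cycle, s^11 is the identity, so s^133 = s^1 there (133 ≡ 1 mod 11).
Stepping 1 place around the cycle: 7 → 3.

3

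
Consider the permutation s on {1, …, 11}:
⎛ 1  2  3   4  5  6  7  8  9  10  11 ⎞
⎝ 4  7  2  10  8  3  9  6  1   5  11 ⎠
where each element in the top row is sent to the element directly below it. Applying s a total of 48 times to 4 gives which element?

9

Tracing 4 → 10 → … returns to 4 after 10 steps, so 4 lies in a 10-cycle (1, 4, 10, 5, 8, 6, 3, 2, 7, 9).
On a 10-cycle, s^10 is the identity, so s^48 = s^8 there (48 ≡ 8 mod 10).
Stepping 8 places around the cycle: 4 → 10 → 5 → 8 → 6 → 3 → 2 → 7 → 9.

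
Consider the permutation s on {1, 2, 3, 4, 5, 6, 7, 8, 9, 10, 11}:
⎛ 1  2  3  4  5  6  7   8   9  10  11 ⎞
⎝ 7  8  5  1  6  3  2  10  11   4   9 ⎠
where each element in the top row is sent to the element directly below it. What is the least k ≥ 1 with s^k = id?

6

Decomposing into disjoint cycles gives cycle lengths 6, 3, 2.
The order of s is the least common multiple of its cycle lengths: lcm(6, 3, 2) = 6.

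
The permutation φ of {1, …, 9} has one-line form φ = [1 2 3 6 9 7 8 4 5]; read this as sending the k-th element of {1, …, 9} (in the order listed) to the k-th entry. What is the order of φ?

Writing φ as disjoint cycles, the cycle lengths are 4, 2, 1, 1, 1.
The order of φ is the least common multiple of its cycle lengths: lcm(4, 2) = 4.

4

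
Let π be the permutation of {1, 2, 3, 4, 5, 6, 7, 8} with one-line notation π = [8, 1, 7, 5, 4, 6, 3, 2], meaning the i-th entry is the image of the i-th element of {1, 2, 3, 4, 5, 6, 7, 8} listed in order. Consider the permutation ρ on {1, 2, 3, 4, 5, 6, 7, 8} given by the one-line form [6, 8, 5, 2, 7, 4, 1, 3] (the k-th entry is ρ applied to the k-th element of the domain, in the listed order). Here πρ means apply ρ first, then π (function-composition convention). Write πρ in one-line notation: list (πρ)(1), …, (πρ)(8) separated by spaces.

For each element, apply ρ then π: 1 → 6 → 6; 2 → 8 → 2; 3 → 5 → 4; 4 → 2 → 1; 5 → 7 → 3; 6 → 4 → 5; 7 → 1 → 8; 8 → 3 → 7.
So πρ in one-line form is 6 2 4 1 3 5 8 7.

6 2 4 1 3 5 8 7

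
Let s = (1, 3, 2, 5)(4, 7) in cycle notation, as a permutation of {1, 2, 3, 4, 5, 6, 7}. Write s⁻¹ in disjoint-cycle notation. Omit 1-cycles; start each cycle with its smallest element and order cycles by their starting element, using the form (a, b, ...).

Inverting a permutation written in cycle notation just reverses the order within every cycle.
Reversing each cycle of s and rotating so the smallest element leads gives (1, 5, 2, 3)(4, 7).

(1, 5, 2, 3)(4, 7)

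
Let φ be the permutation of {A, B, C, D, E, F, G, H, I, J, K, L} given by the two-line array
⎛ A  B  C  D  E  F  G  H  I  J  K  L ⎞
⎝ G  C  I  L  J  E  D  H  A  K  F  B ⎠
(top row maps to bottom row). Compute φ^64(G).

Tracing G → D → … returns to G after 7 steps, so G lies in a 7-cycle (A G D L B C I).
Since the cycle has length 7, φ^64 acts on it the same as φ^1 (64 mod 7 = 1).
Advancing 1 step from G: G → D.

D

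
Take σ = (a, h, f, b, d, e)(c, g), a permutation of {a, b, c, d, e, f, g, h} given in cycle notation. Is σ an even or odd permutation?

The cycle lengths are 6, 2.
A cycle of length ℓ contributes ℓ−1 transpositions, so σ is a product of 5 + 1 = 6 transpositions — even.

even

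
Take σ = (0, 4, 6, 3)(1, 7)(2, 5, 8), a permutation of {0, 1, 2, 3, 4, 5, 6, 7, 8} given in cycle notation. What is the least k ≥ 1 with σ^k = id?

The disjoint cycles have lengths 4, 3, 2.
The order is lcm(4, 3, 2) = 12.

12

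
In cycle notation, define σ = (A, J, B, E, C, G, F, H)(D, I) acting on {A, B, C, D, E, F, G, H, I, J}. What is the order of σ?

8

The disjoint cycles have lengths 8, 2.
Since disjoint cycles commute, ord(σ) = lcm(8, 2) = 8.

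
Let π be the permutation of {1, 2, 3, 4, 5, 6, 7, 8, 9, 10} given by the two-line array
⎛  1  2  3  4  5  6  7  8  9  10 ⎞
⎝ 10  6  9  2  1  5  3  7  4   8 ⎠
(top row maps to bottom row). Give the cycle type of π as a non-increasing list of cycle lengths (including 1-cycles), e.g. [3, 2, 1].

The disjoint cycles are (1, 10, 8, 7, 3, 9, 4, 2, 6, 5), with lengths 10 in non-increasing order.

[10]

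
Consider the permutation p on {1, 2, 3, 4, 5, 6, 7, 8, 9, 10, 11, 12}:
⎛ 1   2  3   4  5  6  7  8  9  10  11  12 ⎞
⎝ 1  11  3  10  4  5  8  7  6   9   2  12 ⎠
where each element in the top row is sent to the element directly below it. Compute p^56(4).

Tracing 4 → 10 → … returns to 4 after 5 steps, so 4 lies in a 5-cycle (4 10 9 6 5).
Since the cycle has length 5, p^56 acts on it the same as p^1 (56 mod 5 = 1).
Stepping 1 place around the cycle: 4 → 10.

10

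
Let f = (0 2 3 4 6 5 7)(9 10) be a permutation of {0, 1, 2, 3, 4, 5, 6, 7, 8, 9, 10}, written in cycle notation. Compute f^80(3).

5

3 lies in the 7-cycle (0 2 3 4 6 5 7).
Powers repeat with period 7 on this cycle, and 80 mod 7 = 3, so f^80(3) = f^3(3).
Advancing 3 steps from 3: 3 → 4 → 6 → 5.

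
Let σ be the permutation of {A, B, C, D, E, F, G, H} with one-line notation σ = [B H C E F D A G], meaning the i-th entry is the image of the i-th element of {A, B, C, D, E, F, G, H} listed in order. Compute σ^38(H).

Tracing H → G → … returns to H after 4 steps, so H lies in a 4-cycle (A B H G).
Powers repeat with period 4 on this cycle, and 38 mod 4 = 2, so σ^38(H) = σ^2(H).
Stepping 2 places around the cycle: H → G → A.

A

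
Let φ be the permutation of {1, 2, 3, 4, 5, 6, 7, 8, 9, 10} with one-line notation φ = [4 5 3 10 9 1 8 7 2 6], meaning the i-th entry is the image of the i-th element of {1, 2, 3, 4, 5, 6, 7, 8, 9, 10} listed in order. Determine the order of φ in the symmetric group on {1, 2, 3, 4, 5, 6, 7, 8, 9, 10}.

Writing φ as disjoint cycles, the cycle lengths are 4, 3, 2, 1.
The order of φ is the least common multiple of its cycle lengths: lcm(4, 3, 2) = 12.

12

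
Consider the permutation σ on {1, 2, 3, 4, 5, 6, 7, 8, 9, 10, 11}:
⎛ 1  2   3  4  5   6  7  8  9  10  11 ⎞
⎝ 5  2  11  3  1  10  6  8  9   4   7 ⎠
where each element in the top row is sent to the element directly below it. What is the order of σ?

6

Writing σ as disjoint cycles, the cycle lengths are 6, 2, 1, 1, 1.
The order is lcm(6, 2) = 6.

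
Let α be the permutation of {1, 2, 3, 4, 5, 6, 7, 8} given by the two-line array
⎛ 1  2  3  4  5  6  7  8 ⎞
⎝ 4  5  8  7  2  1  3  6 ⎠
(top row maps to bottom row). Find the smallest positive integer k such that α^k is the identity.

6

The disjoint-cycle form of α has cycle lengths 6, 2.
The order of α is the least common multiple of its cycle lengths: lcm(6, 2) = 6.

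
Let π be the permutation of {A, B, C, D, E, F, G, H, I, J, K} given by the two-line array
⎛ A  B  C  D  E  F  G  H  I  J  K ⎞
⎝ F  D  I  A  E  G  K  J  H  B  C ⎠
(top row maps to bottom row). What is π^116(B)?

C

Tracing B → D → … returns to B after 10 steps, so B lies in a 10-cycle (A, F, G, K, C, I, H, J, B, D).
Since the cycle has length 10, π^116 acts on it the same as π^6 (116 mod 10 = 6).
Stepping 6 places around the cycle: B → D → A → F → G → K → C.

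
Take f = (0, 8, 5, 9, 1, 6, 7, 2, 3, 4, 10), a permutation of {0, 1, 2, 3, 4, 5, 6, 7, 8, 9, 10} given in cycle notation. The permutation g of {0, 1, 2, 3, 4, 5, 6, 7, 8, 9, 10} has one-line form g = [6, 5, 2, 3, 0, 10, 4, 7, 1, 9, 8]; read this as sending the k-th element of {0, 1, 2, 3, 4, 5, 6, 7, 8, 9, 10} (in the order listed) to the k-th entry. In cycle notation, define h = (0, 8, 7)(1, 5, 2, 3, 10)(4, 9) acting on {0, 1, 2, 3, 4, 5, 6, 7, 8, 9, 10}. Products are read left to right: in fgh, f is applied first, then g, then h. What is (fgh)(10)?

6

Apply the permutations in order: f(10) = 0, then g(0) = 6, then h(6) = 6. So (fgh)(10) = 6.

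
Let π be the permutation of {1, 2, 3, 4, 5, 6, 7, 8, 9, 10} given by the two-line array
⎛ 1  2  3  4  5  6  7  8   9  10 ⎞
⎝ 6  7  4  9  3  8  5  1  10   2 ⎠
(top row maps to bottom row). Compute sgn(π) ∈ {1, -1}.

1

In disjoint-cycle form the cycle lengths are 7, 3.
A cycle of length ℓ contributes ℓ−1 transpositions, so π is a product of 6 + 2 = 8 transpositions — even.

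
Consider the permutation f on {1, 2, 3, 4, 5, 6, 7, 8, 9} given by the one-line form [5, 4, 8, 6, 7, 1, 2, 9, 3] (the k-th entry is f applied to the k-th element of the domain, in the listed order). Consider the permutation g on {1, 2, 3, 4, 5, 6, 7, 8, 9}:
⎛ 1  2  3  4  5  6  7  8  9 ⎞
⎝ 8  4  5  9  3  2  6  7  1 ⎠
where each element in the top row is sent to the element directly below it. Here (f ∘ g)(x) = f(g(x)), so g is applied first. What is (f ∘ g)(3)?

7

First apply g: g(3) = 5, then f(5) = 7. Thus (f ∘ g)(3) = 7.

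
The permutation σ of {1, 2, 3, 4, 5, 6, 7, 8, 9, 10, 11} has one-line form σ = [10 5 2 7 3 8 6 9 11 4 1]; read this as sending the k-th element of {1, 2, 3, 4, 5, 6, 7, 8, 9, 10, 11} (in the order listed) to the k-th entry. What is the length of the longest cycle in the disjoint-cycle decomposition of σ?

8

Decomposing into disjoint cycles gives (1, 10, 4, 7, 6, 8, 9, 11)(2, 5, 3); the longest has length 8.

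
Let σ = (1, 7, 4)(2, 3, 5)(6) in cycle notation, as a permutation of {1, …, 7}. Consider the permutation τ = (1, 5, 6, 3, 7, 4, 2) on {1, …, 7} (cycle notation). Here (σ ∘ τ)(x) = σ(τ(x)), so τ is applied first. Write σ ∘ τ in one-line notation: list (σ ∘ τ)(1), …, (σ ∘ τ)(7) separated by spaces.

2 7 4 3 6 5 1

For each element, apply τ then σ: 1 → 5 → 2; 2 → 1 → 7; 3 → 7 → 4; 4 → 2 → 3; 5 → 6 → 6; 6 → 3 → 5; 7 → 4 → 1.
So σ ∘ τ in one-line form is 2 7 4 3 6 5 1.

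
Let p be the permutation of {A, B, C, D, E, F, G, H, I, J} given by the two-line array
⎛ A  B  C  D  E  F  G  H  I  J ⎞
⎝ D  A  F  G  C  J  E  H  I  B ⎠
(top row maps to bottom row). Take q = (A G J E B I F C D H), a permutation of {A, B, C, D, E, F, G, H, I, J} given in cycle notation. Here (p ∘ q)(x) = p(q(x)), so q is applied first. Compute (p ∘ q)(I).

q(I) = F, then p(F) = J; composing gives (p ∘ q)(I) = J.

J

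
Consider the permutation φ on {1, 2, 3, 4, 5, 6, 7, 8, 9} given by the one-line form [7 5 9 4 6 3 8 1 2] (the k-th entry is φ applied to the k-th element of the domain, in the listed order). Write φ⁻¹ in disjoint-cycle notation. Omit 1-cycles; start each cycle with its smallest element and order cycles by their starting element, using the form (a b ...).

The cycle decomposition of φ is (1 7 8)(2 5 6 3 9).
The inverse reverses every cycle; in canonical form, φ⁻¹ = (1 8 7)(2 9 3 6 5).

(1 8 7)(2 9 3 6 5)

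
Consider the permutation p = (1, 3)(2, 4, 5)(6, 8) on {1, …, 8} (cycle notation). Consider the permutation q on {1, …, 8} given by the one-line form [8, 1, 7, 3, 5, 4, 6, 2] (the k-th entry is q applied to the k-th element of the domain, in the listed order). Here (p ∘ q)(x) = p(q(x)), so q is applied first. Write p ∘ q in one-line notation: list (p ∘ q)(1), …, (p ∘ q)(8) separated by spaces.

6 3 7 1 2 5 8 4

(p ∘ q)(x) = p(q(x)). Computing each image: p(q(1)) = p(8) = 6, p(q(2)) = p(1) = 3, p(q(3)) = p(7) = 7, p(q(4)) = p(3) = 1, p(q(5)) = p(5) = 2, p(q(6)) = p(4) = 5, p(q(7)) = p(6) = 8, p(q(8)) = p(2) = 4.
Hence p ∘ q = [6 3 7 1 2 5 8 4].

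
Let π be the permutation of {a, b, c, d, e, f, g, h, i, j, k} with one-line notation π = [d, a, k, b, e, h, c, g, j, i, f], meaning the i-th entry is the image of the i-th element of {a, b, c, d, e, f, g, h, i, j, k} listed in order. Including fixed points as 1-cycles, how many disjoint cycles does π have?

4

The cycle decomposition is (a d b)(c k f h g)(e)(i j), which has 4 cycles (counting 1-cycles).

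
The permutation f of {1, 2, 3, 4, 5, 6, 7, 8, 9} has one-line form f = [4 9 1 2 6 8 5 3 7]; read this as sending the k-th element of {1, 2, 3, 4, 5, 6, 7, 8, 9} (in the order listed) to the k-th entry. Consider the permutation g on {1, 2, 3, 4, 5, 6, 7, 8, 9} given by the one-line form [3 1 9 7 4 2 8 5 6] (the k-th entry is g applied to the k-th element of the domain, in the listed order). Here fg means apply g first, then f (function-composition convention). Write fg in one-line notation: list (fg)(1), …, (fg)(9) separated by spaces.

1 4 7 5 2 9 3 6 8

For each element, apply g then f: 1 → 3 → 1; 2 → 1 → 4; 3 → 9 → 7; 4 → 7 → 5; 5 → 4 → 2; 6 → 2 → 9; 7 → 8 → 3; 8 → 5 → 6; 9 → 6 → 8.
So fg in one-line form is 1 4 7 5 2 9 3 6 8.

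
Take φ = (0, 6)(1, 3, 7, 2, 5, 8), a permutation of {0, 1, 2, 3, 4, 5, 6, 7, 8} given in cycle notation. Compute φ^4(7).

1

7 lies in the 6-cycle (1, 3, 7, 2, 5, 8).
Advancing 4 steps from 7: 7 → 2 → 5 → 8 → 1.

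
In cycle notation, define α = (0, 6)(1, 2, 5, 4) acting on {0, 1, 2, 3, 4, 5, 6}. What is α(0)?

6

In the cycle (0, 6), 0 is followed by 6, so α(0) = 6.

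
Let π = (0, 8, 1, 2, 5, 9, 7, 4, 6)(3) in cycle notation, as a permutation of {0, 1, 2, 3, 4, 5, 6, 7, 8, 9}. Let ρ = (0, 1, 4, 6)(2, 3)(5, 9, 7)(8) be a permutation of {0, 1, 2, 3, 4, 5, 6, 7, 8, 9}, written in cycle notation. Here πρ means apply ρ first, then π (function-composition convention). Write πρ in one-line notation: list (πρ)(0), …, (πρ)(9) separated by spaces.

2 6 3 5 0 7 8 9 1 4

For each element, apply ρ then π: 0 → 1 → 2; 1 → 4 → 6; 2 → 3 → 3; 3 → 2 → 5; 4 → 6 → 0; 5 → 9 → 7; 6 → 0 → 8; 7 → 5 → 9; 8 → 8 → 1; 9 → 7 → 4.
So πρ in one-line form is 2 6 3 5 0 7 8 9 1 4.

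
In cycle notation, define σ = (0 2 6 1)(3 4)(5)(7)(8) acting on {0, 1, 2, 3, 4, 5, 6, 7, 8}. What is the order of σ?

The cycle type of σ is (4, 2, 1, 1, 1).
The order of σ is the least common multiple of its cycle lengths: lcm(4, 2) = 4.

4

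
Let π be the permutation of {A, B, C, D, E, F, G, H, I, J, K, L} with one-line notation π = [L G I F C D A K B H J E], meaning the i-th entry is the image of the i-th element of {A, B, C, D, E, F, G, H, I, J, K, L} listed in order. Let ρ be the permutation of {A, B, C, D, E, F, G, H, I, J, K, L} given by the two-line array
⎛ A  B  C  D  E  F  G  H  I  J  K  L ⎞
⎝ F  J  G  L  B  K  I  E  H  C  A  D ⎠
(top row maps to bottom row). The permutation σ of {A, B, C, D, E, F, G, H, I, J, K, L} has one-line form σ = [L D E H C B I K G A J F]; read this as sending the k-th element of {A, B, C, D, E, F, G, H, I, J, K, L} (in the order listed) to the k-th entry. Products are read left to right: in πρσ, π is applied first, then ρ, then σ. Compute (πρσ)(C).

K

Chase C: π(C) = I; ρ(I) = H; σ(H) = K. Hence (πρσ)(C) = K.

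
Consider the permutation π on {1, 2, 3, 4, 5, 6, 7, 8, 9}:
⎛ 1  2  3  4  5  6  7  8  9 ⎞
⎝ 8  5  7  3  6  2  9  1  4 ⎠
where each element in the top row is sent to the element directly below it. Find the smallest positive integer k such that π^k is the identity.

12

The disjoint-cycle form of π has cycle lengths 4, 3, 2.
Since disjoint cycles commute, ord(π) = lcm(4, 3, 2) = 12.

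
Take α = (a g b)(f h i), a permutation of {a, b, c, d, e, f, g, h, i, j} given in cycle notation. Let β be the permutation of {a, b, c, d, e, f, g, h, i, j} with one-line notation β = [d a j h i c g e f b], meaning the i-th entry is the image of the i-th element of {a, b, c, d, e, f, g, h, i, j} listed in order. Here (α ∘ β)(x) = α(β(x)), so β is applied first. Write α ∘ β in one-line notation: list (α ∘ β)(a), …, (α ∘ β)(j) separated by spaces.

d g j i f c b e h a

(α ∘ β)(x) = α(β(x)). Computing each image: α(β(a)) = α(d) = d, α(β(b)) = α(a) = g, α(β(c)) = α(j) = j, α(β(d)) = α(h) = i, α(β(e)) = α(i) = f, α(β(f)) = α(c) = c, α(β(g)) = α(g) = b, α(β(h)) = α(e) = e, α(β(i)) = α(f) = h, α(β(j)) = α(b) = a.
Hence α ∘ β = [d g j i f c b e h a].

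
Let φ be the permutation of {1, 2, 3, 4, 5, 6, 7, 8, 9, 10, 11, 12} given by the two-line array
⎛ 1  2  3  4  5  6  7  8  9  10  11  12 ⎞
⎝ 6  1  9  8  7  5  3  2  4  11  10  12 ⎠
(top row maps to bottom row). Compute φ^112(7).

Tracing 7 → 3 → … returns to 7 after 9 steps, so 7 lies in a 9-cycle (1, 6, 5, 7, 3, 9, 4, 8, 2).
Since the cycle has length 9, φ^112 acts on it the same as φ^4 (112 mod 9 = 4).
Advancing 4 steps from 7: 7 → 3 → 9 → 4 → 8.

8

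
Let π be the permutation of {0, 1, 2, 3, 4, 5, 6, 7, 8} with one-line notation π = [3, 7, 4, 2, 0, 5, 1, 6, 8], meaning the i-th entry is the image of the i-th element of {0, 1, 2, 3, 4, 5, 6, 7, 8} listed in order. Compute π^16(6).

Tracing 6 → 1 → … returns to 6 after 3 steps, so 6 lies in a 3-cycle (1, 7, 6).
Since the cycle has length 3, π^16 acts on it the same as π^1 (16 mod 3 = 1).
Advancing 1 step from 6: 6 → 1.

1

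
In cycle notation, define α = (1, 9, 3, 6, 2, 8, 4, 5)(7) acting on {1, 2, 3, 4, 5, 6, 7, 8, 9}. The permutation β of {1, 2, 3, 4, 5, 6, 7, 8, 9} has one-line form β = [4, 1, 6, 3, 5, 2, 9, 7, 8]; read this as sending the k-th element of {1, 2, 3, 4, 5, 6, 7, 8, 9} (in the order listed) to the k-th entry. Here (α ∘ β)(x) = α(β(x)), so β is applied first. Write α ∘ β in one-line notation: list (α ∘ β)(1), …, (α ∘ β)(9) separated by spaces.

5 9 2 6 1 8 3 7 4

(α ∘ β)(x) = α(β(x)). Computing each image: α(β(1)) = α(4) = 5, α(β(2)) = α(1) = 9, α(β(3)) = α(6) = 2, α(β(4)) = α(3) = 6, α(β(5)) = α(5) = 1, α(β(6)) = α(2) = 8, α(β(7)) = α(9) = 3, α(β(8)) = α(7) = 7, α(β(9)) = α(8) = 4.
Hence α ∘ β = [5 9 2 6 1 8 3 7 4].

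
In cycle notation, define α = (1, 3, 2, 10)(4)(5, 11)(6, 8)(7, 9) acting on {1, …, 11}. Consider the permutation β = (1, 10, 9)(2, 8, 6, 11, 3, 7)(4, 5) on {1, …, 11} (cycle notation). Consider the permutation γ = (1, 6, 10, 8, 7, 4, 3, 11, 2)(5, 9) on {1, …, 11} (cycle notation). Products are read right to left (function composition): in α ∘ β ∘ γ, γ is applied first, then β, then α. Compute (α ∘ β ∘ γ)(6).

7

Chase 6: γ(6) = 10; β(10) = 9; α(9) = 7. Hence (α ∘ β ∘ γ)(6) = 7.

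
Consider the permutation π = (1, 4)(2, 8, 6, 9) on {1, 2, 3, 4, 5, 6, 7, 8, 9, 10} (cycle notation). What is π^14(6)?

6 lies in the 4-cycle (2, 8, 6, 9).
On a 4-cycle, π^4 is the identity, so π^14 = π^2 there (14 ≡ 2 mod 4).
Advancing 2 steps from 6: 6 → 9 → 2.

2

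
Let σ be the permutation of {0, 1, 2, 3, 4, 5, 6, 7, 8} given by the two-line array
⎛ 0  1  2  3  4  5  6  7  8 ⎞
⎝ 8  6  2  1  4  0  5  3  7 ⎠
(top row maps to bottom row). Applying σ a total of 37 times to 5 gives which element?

Tracing 5 → 0 → … returns to 5 after 7 steps, so 5 lies in a 7-cycle (0 8 7 3 1 6 5).
Since the cycle has length 7, σ^37 acts on it the same as σ^2 (37 mod 7 = 2).
Stepping 2 places around the cycle: 5 → 0 → 8.

8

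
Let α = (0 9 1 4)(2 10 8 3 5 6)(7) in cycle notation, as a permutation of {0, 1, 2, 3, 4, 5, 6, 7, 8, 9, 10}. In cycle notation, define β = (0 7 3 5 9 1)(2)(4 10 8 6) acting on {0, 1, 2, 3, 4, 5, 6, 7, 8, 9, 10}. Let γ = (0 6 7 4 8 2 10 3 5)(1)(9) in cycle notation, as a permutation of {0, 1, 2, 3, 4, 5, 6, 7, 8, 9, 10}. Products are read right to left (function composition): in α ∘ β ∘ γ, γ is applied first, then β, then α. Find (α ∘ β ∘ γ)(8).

(α ∘ β ∘ γ)(8) = α(β(γ(8))). γ(8) = 2, then β(2) = 2, then α(2) = 10, so the result is 10.

10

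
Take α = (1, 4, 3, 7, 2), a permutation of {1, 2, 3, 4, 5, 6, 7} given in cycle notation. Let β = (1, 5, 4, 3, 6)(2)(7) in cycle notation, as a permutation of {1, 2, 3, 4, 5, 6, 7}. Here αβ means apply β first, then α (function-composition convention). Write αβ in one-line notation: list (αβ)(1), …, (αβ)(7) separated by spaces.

5 1 6 7 3 4 2

For each element, apply β then α: 1 → 5 → 5; 2 → 2 → 1; 3 → 6 → 6; 4 → 3 → 7; 5 → 4 → 3; 6 → 1 → 4; 7 → 7 → 2.
Collecting the images, αβ = [5 1 6 7 3 4 2].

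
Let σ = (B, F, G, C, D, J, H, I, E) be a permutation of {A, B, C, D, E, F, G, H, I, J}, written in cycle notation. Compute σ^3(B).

C

B lies in the 9-cycle (B, F, G, C, D, J, H, I, E).
Advancing 3 steps from B: B → F → G → C.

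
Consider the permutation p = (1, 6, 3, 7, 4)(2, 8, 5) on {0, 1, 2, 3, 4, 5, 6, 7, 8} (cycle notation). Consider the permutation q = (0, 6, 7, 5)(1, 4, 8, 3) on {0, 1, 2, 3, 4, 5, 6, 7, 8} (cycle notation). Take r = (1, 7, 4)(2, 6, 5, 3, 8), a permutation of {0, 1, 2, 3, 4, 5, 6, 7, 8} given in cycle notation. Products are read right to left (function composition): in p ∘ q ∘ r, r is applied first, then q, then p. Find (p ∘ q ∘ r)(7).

5

Apply the permutations in order: r(7) = 4, then q(4) = 8, then p(8) = 5. So (p ∘ q ∘ r)(7) = 5.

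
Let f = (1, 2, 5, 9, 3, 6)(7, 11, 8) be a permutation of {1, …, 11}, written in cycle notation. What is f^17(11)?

11 lies in the 3-cycle (7, 11, 8).
On a 3-cycle, f^3 is the identity, so f^17 = f^2 there (17 ≡ 2 mod 3).
Stepping 2 places around the cycle: 11 → 8 → 7.

7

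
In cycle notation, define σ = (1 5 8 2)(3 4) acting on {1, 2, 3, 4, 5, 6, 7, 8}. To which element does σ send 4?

3

4 appears in (3 4); the next entry (wrapping around) is 3.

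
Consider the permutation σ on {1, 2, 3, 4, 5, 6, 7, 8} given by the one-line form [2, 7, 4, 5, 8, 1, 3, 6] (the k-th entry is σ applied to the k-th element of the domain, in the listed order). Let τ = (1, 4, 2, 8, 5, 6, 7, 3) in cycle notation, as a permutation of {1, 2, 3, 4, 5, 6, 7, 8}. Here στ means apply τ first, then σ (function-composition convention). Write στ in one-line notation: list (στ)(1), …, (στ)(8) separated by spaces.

(στ)(x) = σ(τ(x)). Computing each image: σ(τ(1)) = σ(4) = 5, σ(τ(2)) = σ(8) = 6, σ(τ(3)) = σ(1) = 2, σ(τ(4)) = σ(2) = 7, σ(τ(5)) = σ(6) = 1, σ(τ(6)) = σ(7) = 3, σ(τ(7)) = σ(3) = 4, σ(τ(8)) = σ(5) = 8.
Hence στ = [5 6 2 7 1 3 4 8].

5 6 2 7 1 3 4 8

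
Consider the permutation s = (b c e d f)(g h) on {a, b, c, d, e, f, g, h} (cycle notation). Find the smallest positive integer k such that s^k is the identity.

The cycle type of s is (5, 2, 1).
The order is lcm(5, 2) = 10.

10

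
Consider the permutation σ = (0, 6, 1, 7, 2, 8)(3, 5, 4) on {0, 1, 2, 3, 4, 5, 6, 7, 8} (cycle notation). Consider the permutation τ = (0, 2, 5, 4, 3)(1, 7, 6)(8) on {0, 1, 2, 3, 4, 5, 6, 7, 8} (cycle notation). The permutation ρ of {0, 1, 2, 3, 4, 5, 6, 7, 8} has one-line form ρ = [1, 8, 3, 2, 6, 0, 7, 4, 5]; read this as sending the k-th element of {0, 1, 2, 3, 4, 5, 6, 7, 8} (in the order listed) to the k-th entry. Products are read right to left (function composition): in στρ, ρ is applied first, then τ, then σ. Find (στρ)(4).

7

(στρ)(4) = σ(τ(ρ(4))). ρ(4) = 6, then τ(6) = 1, then σ(1) = 7, so the result is 7.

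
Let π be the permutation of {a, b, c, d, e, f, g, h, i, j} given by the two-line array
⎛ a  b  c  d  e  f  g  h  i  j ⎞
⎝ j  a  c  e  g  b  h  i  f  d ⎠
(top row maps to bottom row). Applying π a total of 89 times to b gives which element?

Tracing b → a → … returns to b after 9 steps, so b lies in a 9-cycle (a j d e g h i f b).
On a 9-cycle, π^9 is the identity, so π^89 = π^8 there (89 ≡ 8 mod 9).
Stepping 8 places around the cycle: b → a → j → d → e → g → h → i → f.

f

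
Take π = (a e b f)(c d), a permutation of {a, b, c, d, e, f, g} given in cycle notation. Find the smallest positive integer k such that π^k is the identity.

4

The disjoint cycles have lengths 4, 2, 1.
The order of π is the least common multiple of its cycle lengths: lcm(4, 2) = 4.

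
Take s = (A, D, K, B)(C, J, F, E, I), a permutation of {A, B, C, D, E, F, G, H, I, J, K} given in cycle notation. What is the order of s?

The cycle type of s is (5, 4, 1, 1).
Since disjoint cycles commute, ord(s) = lcm(5, 4) = 20.

20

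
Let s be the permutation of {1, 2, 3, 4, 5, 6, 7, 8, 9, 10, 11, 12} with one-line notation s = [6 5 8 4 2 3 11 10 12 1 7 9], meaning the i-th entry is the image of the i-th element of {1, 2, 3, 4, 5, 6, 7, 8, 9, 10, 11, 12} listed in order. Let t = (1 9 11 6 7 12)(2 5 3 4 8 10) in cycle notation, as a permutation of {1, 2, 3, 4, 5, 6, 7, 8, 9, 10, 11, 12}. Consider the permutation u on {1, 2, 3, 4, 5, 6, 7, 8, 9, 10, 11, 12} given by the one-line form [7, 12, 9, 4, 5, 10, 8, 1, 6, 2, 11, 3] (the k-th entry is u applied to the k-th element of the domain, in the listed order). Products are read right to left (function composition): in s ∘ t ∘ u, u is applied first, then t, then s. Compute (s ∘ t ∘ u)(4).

(s ∘ t ∘ u)(4) = s(t(u(4))). u(4) = 4, then t(4) = 8, then s(8) = 10, so the result is 10.

10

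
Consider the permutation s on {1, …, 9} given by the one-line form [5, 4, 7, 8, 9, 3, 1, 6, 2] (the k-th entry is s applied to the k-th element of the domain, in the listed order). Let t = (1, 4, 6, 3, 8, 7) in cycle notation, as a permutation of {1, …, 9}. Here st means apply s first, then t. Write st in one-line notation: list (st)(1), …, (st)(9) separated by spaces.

For each element, apply s then t: 1 → 5 → 5; 2 → 4 → 6; 3 → 7 → 1; 4 → 8 → 7; 5 → 9 → 9; 6 → 3 → 8; 7 → 1 → 4; 8 → 6 → 3; 9 → 2 → 2.
Collecting the images, st = [5 6 1 7 9 8 4 3 2].

5 6 1 7 9 8 4 3 2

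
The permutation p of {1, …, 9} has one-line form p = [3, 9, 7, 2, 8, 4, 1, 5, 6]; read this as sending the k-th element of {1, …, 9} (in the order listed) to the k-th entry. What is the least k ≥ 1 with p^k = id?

Decomposing into disjoint cycles gives cycle lengths 4, 3, 2.
The order of p is the least common multiple of its cycle lengths: lcm(4, 3, 2) = 12.

12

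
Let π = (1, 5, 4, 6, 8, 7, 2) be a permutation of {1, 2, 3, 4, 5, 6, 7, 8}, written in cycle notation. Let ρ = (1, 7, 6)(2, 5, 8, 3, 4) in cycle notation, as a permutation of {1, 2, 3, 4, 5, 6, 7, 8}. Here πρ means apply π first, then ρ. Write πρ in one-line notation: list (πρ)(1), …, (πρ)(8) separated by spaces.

For each element, apply π then ρ: 1 → 5 → 8; 2 → 1 → 7; 3 → 3 → 4; 4 → 6 → 1; 5 → 4 → 2; 6 → 8 → 3; 7 → 2 → 5; 8 → 7 → 6.
So πρ in one-line form is 8 7 4 1 2 3 5 6.

8 7 4 1 2 3 5 6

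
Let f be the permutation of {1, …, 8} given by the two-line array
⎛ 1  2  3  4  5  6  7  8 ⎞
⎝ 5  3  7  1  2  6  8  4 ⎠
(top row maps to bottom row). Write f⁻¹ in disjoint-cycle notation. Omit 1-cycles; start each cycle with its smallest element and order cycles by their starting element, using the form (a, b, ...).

The cycle decomposition of f is (1, 5, 2, 3, 7, 8, 4).
Reversing each cycle (and rotating so the smallest element leads) gives f⁻¹ = (1, 4, 8, 7, 3, 2, 5).

(1, 4, 8, 7, 3, 2, 5)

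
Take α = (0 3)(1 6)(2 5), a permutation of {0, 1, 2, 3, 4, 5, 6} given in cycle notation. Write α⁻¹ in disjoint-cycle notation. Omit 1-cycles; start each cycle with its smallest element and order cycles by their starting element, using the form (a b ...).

The inverse reverses each cycle.
After reversing and putting each cycle's least element first, α⁻¹ = (0 3)(1 6)(2 5).

(0 3)(1 6)(2 5)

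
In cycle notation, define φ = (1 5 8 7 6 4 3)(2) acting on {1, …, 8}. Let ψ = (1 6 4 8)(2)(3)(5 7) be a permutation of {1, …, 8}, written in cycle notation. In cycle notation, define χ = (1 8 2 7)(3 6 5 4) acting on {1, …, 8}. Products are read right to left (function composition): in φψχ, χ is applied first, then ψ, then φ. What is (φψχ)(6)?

(φψχ)(6) = φ(ψ(χ(6))). χ(6) = 5, then ψ(5) = 7, then φ(7) = 6, so the result is 6.

6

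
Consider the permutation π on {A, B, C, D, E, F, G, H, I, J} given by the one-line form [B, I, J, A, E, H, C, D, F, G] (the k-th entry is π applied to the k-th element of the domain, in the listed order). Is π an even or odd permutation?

In disjoint-cycle form the cycle lengths are 6, 3, 1.
A cycle of length ℓ contributes ℓ−1 transpositions, so π is a product of 5 + 2 = 7 transpositions — odd.

odd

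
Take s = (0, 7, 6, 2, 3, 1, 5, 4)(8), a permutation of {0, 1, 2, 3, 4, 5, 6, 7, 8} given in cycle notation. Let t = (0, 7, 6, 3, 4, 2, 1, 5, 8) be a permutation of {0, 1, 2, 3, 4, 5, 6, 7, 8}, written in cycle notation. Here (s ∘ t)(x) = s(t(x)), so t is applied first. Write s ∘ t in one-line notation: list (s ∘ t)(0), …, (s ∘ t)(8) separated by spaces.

(s ∘ t)(x) = s(t(x)). Computing each image: s(t(0)) = s(7) = 6, s(t(1)) = s(5) = 4, s(t(2)) = s(1) = 5, s(t(3)) = s(4) = 0, s(t(4)) = s(2) = 3, s(t(5)) = s(8) = 8, s(t(6)) = s(3) = 1, s(t(7)) = s(6) = 2, s(t(8)) = s(0) = 7.
Hence s ∘ t = [6 4 5 0 3 8 1 2 7].

6 4 5 0 3 8 1 2 7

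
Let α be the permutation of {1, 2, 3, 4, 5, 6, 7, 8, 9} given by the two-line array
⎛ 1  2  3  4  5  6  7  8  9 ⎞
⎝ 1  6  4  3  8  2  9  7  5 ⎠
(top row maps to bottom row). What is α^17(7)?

Tracing 7 → 9 → … returns to 7 after 4 steps, so 7 lies in a 4-cycle (5, 8, 7, 9).
Since the cycle has length 4, α^17 acts on it the same as α^1 (17 mod 4 = 1).
Advancing 1 step from 7: 7 → 9.

9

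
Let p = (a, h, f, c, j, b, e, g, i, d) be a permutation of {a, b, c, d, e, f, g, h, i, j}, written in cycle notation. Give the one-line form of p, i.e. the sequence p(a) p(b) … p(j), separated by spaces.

Reading each image from the cycles: a→h, b→e, c→j, d→a, e→g, f→c, g→i, h→f, i→d, j→b.
Listing these in domain order gives h e j a g c i f d b.

h e j a g c i f d b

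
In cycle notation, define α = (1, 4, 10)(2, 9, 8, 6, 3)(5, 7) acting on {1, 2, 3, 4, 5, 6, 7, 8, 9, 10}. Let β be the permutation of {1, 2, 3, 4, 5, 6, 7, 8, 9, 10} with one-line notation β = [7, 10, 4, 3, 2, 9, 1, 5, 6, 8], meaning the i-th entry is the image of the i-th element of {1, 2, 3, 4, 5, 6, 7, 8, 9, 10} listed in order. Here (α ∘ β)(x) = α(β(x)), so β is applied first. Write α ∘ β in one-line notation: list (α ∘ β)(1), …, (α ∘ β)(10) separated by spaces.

5 1 10 2 9 8 4 7 3 6

Chase each element through β then α: 1 → 7 → 5; 2 → 10 → 1; 3 → 4 → 10; 4 → 3 → 2; 5 → 2 → 9; 6 → 9 → 8; 7 → 1 → 4; 8 → 5 → 7; 9 → 6 → 3; 10 → 8 → 6.
Collecting the images, α ∘ β = [5 1 10 2 9 8 4 7 3 6].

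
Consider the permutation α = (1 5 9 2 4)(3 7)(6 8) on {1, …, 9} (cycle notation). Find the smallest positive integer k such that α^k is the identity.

The cycle type of α is (5, 2, 2).
The order is lcm(5, 2, 2) = 10.

10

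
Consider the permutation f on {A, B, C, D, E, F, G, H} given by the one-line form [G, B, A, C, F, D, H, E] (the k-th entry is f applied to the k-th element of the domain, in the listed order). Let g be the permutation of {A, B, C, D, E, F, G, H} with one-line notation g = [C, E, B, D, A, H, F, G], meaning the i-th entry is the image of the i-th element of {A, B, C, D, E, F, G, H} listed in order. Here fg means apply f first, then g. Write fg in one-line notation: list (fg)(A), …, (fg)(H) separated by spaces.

F E C B H D G A

For each element, apply f then g: A → G → F; B → B → E; C → A → C; D → C → B; E → F → H; F → D → D; G → H → G; H → E → A.
Collecting the images, fg = [F E C B H D G A].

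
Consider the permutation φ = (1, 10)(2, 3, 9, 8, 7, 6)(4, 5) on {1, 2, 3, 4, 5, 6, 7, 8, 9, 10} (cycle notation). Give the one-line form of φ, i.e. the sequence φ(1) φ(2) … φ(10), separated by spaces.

Reading each image from the cycles: 1↦10, 2↦3, 3↦9, 4↦5, 5↦4, 6↦2, 7↦6, 8↦7, 9↦8, 10↦1.
So the one-line form is 10 3 9 5 4 2 6 7 8 1.

10 3 9 5 4 2 6 7 8 1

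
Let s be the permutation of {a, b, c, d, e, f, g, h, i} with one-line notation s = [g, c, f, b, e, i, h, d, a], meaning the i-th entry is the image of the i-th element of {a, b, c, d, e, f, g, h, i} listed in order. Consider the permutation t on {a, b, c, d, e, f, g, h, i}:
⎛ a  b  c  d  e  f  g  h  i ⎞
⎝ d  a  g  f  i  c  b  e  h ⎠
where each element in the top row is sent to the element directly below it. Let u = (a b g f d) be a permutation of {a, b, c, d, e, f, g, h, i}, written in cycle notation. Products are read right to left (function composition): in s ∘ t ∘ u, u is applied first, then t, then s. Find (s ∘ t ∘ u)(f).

Chase f: u(f) = d; t(d) = f; s(f) = i. Hence (s ∘ t ∘ u)(f) = i.

i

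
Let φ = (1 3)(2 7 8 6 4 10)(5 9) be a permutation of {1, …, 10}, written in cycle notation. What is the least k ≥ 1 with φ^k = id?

The disjoint cycles have lengths 6, 2, 2.
Since disjoint cycles commute, ord(φ) = lcm(6, 2, 2) = 6.

6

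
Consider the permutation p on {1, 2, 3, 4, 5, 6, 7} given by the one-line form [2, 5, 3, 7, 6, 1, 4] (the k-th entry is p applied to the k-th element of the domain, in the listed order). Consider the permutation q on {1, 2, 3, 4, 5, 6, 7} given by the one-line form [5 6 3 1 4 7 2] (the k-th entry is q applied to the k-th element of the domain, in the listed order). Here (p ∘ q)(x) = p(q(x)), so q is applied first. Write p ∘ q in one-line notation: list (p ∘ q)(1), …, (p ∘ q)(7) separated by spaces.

(p ∘ q)(x) = p(q(x)). Computing each image: p(q(1)) = p(5) = 6, p(q(2)) = p(6) = 1, p(q(3)) = p(3) = 3, p(q(4)) = p(1) = 2, p(q(5)) = p(4) = 7, p(q(6)) = p(7) = 4, p(q(7)) = p(2) = 5.
Hence p ∘ q = [6 1 3 2 7 4 5].

6 1 3 2 7 4 5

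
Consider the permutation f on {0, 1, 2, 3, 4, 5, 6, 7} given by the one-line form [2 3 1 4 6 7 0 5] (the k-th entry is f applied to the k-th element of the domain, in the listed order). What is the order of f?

6

Decomposing into disjoint cycles gives cycle lengths 6, 2.
Since disjoint cycles commute, ord(f) = lcm(6, 2) = 6.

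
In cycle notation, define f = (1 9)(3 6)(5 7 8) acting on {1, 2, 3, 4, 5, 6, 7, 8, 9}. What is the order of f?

6

The disjoint cycles have lengths 3, 2, 2, 1, 1.
The order is lcm(3, 2, 2) = 6.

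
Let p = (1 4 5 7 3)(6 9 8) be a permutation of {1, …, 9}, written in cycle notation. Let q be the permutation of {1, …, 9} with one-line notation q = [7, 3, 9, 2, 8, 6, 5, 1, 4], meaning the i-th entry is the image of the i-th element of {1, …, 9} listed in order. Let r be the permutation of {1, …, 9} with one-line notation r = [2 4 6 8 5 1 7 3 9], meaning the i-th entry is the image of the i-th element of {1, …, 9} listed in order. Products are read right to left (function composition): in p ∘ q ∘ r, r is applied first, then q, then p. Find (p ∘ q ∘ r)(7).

7

Chase 7: r(7) = 7; q(7) = 5; p(5) = 7. Hence (p ∘ q ∘ r)(7) = 7.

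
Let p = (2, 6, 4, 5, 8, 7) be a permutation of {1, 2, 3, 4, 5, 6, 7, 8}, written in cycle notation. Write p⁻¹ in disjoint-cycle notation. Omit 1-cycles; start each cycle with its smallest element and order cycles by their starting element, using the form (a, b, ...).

(2, 7, 8, 5, 4, 6)

If p sends a → b within a cycle, p⁻¹ sends b → a; equivalently, reverse each cycle.
After reversing and putting each cycle's least element first, p⁻¹ = (2, 7, 8, 5, 4, 6).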